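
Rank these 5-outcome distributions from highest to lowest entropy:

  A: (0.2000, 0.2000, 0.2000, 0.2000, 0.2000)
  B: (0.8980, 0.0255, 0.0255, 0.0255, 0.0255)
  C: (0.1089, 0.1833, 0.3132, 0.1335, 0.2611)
A > C > B

Key insight: Entropy is maximized by uniform distributions and minimized by concentrated distributions.

- Uniform distributions have maximum entropy log₂(5) = 2.3219 bits
- The more "peaked" or concentrated a distribution, the lower its entropy

Entropies:
  H(A) = 2.3219 bits
  H(B) = 0.6793 bits
  H(C) = 2.2153 bits

Ranking: A > C > B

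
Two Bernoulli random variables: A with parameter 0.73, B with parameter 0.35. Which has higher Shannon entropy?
B

For binary distributions, entropy is maximized at p=0.5 and decreases as p moves toward 0 or 1.

H(A) = H(0.73) = 0.8415 bits
H(B) = H(0.35) = 0.9341 bits

Distribution B (p=0.35) is closer to uniform (p=0.5), so it has higher entropy.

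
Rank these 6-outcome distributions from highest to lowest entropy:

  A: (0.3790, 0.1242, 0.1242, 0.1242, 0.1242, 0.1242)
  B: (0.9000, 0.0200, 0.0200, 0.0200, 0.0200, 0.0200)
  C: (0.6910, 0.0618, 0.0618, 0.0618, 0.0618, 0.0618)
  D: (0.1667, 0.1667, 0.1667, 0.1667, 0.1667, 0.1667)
D > A > C > B

Key insight: Entropy is maximized by uniform distributions and minimized by concentrated distributions.

Entropies:
  H(A) = 2.3993 bits
  H(B) = 0.7012 bits
  H(C) = 1.6095 bits
  H(D) = 2.5850 bits

Ranking: D > A > C > B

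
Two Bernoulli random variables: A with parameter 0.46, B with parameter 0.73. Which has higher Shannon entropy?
A

For binary distributions, entropy is maximized at p=0.5 and decreases as p moves toward 0 or 1.

H(A) = H(0.46) = 0.9954 bits
H(B) = H(0.73) = 0.8415 bits

Distribution A (p=0.46) is closer to uniform (p=0.5), so it has higher entropy.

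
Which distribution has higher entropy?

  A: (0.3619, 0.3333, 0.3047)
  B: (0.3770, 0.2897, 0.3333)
A

Both distributions are close to uniform, making this a harder comparison.

H(A) = 1.5814 bits
H(B) = 1.5767 bits

The distribution closer to uniform has higher entropy.
Answer: A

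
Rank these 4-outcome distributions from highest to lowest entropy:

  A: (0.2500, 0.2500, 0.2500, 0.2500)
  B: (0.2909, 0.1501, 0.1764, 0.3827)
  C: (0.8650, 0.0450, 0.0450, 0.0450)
A > B > C

Key insight: Entropy is maximized by uniform distributions and minimized by concentrated distributions.

- Uniform distributions have maximum entropy log₂(4) = 2.0000 bits
- The more "peaked" or concentrated a distribution, the lower its entropy

Entropies:
  H(A) = 2.0000 bits
  H(B) = 1.9007 bits
  H(C) = 0.7850 bits

Ranking: A > B > C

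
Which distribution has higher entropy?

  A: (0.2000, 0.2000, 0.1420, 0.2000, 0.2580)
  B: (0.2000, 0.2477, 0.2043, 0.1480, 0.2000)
B

Both distributions are close to uniform, making this a harder comparison.

H(A) = 2.2973 bits
H(B) = 2.3035 bits

The distribution closer to uniform has higher entropy.
Answer: B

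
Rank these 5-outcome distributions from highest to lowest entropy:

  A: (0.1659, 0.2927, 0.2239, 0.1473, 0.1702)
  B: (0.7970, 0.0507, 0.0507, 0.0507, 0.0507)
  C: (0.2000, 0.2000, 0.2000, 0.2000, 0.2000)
C > A > B

Key insight: Entropy is maximized by uniform distributions and minimized by concentrated distributions.

- Uniform distributions have maximum entropy log₂(5) = 2.3219 bits
- The more "peaked" or concentrated a distribution, the lower its entropy

Entropies:
  H(A) = 2.2740 bits
  H(B) = 1.1339 bits
  H(C) = 2.3219 bits

Ranking: C > A > B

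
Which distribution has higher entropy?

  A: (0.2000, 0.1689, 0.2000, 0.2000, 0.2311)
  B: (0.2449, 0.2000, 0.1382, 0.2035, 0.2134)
A

Both distributions are close to uniform, making this a harder comparison.

H(A) = 2.3149 bits
H(B) = 2.2990 bits

The distribution closer to uniform has higher entropy.
Answer: A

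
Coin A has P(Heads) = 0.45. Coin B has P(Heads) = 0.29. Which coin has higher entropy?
A

For binary distributions, entropy is maximized at p=0.5 and decreases as p moves toward 0 or 1.

H(A) = H(0.45) = 0.9928 bits
H(B) = H(0.29) = 0.8687 bits

Distribution A (p=0.45) is closer to uniform (p=0.5), so it has higher entropy.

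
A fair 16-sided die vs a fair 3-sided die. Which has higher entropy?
16-sided die

Both are uniform distributions; for uniform over n outcomes, H = log₂(n). H(16-sided) = log₂(16) = 4.000 bits and H(3-sided) = log₂(3) = 1.585 bits. More outcomes in a uniform distribution means higher entropy.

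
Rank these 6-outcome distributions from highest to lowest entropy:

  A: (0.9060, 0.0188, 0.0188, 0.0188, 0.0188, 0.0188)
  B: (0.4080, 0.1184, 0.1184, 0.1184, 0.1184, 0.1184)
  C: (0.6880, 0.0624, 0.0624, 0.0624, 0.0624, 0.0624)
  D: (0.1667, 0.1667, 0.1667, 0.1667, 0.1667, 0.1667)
D > B > C > A

Key insight: Entropy is maximized by uniform distributions and minimized by concentrated distributions.

Entropies:
  H(A) = 0.6679 bits
  H(B) = 2.3500 bits
  H(C) = 1.6199 bits
  H(D) = 2.5850 bits

Ranking: D > B > C > A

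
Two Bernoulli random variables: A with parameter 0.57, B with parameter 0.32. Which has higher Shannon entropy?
A

For binary distributions, entropy is maximized at p=0.5 and decreases as p moves toward 0 or 1.

H(A) = H(0.57) = 0.9858 bits
H(B) = H(0.32) = 0.9044 bits

Distribution A (p=0.57) is closer to uniform (p=0.5), so it has higher entropy.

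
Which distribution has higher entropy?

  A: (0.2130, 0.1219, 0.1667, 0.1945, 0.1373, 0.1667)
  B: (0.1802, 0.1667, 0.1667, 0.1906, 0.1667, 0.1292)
B

Both distributions are close to uniform, making this a harder comparison.

H(A) = 2.5597 bits
H(B) = 2.5752 bits

The distribution closer to uniform has higher entropy.
Answer: B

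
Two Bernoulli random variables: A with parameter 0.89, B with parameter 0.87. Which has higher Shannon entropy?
B

For binary distributions, entropy is maximized at p=0.5 and decreases as p moves toward 0 or 1.

H(A) = H(0.89) = 0.4999 bits
H(B) = H(0.87) = 0.5574 bits

Distribution B (p=0.87) is closer to uniform (p=0.5), so it has higher entropy.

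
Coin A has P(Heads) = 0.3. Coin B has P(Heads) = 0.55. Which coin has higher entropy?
B

For binary distributions, entropy is maximized at p=0.5 and decreases as p moves toward 0 or 1.

H(A) = H(0.3) = 0.8813 bits
H(B) = H(0.55) = 0.9928 bits

Distribution B (p=0.55) is closer to uniform (p=0.5), so it has higher entropy.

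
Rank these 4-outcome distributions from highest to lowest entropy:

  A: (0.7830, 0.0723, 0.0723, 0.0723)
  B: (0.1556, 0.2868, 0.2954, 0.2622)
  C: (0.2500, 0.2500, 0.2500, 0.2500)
C > B > A

Key insight: Entropy is maximized by uniform distributions and minimized by concentrated distributions.

- Uniform distributions have maximum entropy log₂(4) = 2.0000 bits
- The more "peaked" or concentrated a distribution, the lower its entropy

Entropies:
  H(A) = 1.0986 bits
  H(B) = 1.9605 bits
  H(C) = 2.0000 bits

Ranking: C > B > A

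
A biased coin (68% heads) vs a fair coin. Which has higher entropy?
Fair coin

The fair coin is uniform (p=0.5), maximizing binary entropy at 1 bit. The biased coin has H(0.68) ≈ 0.904 bits — its outcome is more predictable, so its entropy is lower.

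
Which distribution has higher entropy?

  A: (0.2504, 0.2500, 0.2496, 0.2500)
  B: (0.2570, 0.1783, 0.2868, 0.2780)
A

Both distributions are close to uniform, making this a harder comparison.

H(A) = 2.0000 bits
H(B) = 1.9775 bits

The distribution closer to uniform has higher entropy.
Answer: A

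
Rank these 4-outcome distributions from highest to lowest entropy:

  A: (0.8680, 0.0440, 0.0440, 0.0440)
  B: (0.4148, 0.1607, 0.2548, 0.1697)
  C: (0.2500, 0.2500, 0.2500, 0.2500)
C > B > A

Key insight: Entropy is maximized by uniform distributions and minimized by concentrated distributions.

- Uniform distributions have maximum entropy log₂(4) = 2.0000 bits
- The more "peaked" or concentrated a distribution, the lower its entropy

Entropies:
  H(A) = 0.7721 bits
  H(B) = 1.8874 bits
  H(C) = 2.0000 bits

Ranking: C > B > A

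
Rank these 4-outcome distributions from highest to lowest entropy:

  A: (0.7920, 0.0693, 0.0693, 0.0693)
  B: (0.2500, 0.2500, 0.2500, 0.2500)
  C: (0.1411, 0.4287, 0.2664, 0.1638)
B > C > A

Key insight: Entropy is maximized by uniform distributions and minimized by concentrated distributions.

- Uniform distributions have maximum entropy log₂(4) = 2.0000 bits
- The more "peaked" or concentrated a distribution, the lower its entropy

Entropies:
  H(A) = 1.0673 bits
  H(B) = 2.0000 bits
  H(C) = 1.8584 bits

Ranking: B > C > A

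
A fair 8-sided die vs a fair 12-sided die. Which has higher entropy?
12-sided die

Both are uniform distributions; for uniform over n outcomes, H = log₂(n). H(8-sided) = log₂(8) = 3.000 bits and H(12-sided) = log₂(12) = 3.585 bits. More outcomes in a uniform distribution means higher entropy.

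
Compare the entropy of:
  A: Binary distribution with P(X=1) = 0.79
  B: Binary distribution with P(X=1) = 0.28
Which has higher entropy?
B

For binary distributions, entropy is maximized at p=0.5 and decreases as p moves toward 0 or 1.

H(A) = H(0.79) = 0.7415 bits
H(B) = H(0.28) = 0.8555 bits

Distribution B (p=0.28) is closer to uniform (p=0.5), so it has higher entropy.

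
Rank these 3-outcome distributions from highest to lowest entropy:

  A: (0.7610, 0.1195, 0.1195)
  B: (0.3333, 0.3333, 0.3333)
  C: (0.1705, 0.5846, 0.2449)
B > C > A

Key insight: Entropy is maximized by uniform distributions and minimized by concentrated distributions.

- Uniform distributions have maximum entropy log₂(3) = 1.5850 bits
- The more "peaked" or concentrated a distribution, the lower its entropy

Entropies:
  H(A) = 1.0324 bits
  H(B) = 1.5850 bits
  H(C) = 1.3849 bits

Ranking: B > C > A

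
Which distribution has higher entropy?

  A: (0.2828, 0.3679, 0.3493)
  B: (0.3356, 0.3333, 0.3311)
B

Both distributions are close to uniform, making this a harder comparison.

H(A) = 1.5761 bits
H(B) = 1.5849 bits

The distribution closer to uniform has higher entropy.
Answer: B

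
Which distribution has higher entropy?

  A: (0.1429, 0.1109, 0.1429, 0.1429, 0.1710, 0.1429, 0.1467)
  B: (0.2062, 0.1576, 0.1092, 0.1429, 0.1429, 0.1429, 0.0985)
A

Both distributions are close to uniform, making this a harder comparison.

H(A) = 2.7979 bits
H(B) = 2.7711 bits

The distribution closer to uniform has higher entropy.
Answer: A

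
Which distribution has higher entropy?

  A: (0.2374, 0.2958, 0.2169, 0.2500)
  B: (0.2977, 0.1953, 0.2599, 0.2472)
A

Both distributions are close to uniform, making this a harder comparison.

H(A) = 1.9905 bits
H(B) = 1.9842 bits

The distribution closer to uniform has higher entropy.
Answer: A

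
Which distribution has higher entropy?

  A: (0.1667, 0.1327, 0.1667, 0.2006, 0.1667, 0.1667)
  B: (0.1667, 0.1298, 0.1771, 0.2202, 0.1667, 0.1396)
A

Both distributions are close to uniform, making this a harder comparison.

H(A) = 2.5749 bits
H(B) = 2.5635 bits

The distribution closer to uniform has higher entropy.
Answer: A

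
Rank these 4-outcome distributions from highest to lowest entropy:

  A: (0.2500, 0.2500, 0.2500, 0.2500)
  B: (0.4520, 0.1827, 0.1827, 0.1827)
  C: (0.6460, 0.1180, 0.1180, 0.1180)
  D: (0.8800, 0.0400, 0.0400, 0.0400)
A > B > C > D

Key insight: Entropy is maximized by uniform distributions and minimized by concentrated distributions.

Entropies:
  H(A) = 2.0000 bits
  H(B) = 1.8619 bits
  H(C) = 1.4987 bits
  H(D) = 0.7196 bits

Ranking: A > B > C > D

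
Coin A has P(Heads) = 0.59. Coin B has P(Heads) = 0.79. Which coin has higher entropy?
A

For binary distributions, entropy is maximized at p=0.5 and decreases as p moves toward 0 or 1.

H(A) = H(0.59) = 0.9765 bits
H(B) = H(0.79) = 0.7415 bits

Distribution A (p=0.59) is closer to uniform (p=0.5), so it has higher entropy.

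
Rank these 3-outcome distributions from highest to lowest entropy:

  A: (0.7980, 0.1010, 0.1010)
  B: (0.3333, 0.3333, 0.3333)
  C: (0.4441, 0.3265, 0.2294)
B > C > A

Key insight: Entropy is maximized by uniform distributions and minimized by concentrated distributions.

- Uniform distributions have maximum entropy log₂(3) = 1.5850 bits
- The more "peaked" or concentrated a distribution, the lower its entropy

Entropies:
  H(A) = 0.9279 bits
  H(B) = 1.5850 bits
  H(C) = 1.5346 bits

Ranking: B > C > A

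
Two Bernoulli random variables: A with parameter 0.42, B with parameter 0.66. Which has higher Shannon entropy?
A

For binary distributions, entropy is maximized at p=0.5 and decreases as p moves toward 0 or 1.

H(A) = H(0.42) = 0.9815 bits
H(B) = H(0.66) = 0.9248 bits

Distribution A (p=0.42) is closer to uniform (p=0.5), so it has higher entropy.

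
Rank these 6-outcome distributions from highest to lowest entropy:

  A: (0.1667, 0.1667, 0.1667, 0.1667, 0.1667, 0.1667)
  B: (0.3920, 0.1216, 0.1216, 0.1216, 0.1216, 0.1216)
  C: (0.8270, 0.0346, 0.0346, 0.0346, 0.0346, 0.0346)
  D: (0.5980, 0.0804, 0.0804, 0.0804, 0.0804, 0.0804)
A > B > D > C

Key insight: Entropy is maximized by uniform distributions and minimized by concentrated distributions.

Entropies:
  H(A) = 2.5850 bits
  H(B) = 2.3778 bits
  H(C) = 1.0662 bits
  H(D) = 1.9055 bits

Ranking: A > B > D > C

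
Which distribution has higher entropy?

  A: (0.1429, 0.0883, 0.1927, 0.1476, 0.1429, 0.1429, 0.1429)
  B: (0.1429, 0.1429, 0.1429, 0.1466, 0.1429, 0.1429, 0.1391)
B

Both distributions are close to uniform, making this a harder comparison.

H(A) = 2.7785 bits
H(B) = 2.8072 bits

The distribution closer to uniform has higher entropy.
Answer: B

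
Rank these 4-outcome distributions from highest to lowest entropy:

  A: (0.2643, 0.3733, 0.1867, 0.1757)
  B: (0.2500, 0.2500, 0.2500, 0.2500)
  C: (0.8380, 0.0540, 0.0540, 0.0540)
B > A > C

Key insight: Entropy is maximized by uniform distributions and minimized by concentrated distributions.

- Uniform distributions have maximum entropy log₂(4) = 2.0000 bits
- The more "peaked" or concentrated a distribution, the lower its entropy

Entropies:
  H(A) = 1.9309 bits
  H(B) = 2.0000 bits
  H(C) = 0.8958 bits

Ranking: B > A > C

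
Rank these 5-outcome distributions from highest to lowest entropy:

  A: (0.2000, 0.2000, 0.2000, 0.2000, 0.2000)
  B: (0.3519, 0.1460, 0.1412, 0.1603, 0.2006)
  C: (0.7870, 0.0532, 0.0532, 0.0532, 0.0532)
A > B > C

Key insight: Entropy is maximized by uniform distributions and minimized by concentrated distributions.

- Uniform distributions have maximum entropy log₂(5) = 2.3219 bits
- The more "peaked" or concentrated a distribution, the lower its entropy

Entropies:
  H(A) = 2.3219 bits
  H(B) = 2.2225 bits
  H(C) = 1.1732 bits

Ranking: A > B > C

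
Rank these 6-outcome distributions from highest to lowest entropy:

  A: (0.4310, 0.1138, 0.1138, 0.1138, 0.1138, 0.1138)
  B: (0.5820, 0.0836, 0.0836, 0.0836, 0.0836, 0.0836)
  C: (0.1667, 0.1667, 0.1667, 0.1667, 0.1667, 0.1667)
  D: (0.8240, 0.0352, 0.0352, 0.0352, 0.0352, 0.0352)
C > A > B > D

Key insight: Entropy is maximized by uniform distributions and minimized by concentrated distributions.

Entropies:
  H(A) = 2.3074 bits
  H(B) = 1.9511 bits
  H(C) = 2.5850 bits
  H(D) = 1.0799 bits

Ranking: C > A > B > D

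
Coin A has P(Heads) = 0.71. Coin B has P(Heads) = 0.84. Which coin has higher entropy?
A

For binary distributions, entropy is maximized at p=0.5 and decreases as p moves toward 0 or 1.

H(A) = H(0.71) = 0.8687 bits
H(B) = H(0.84) = 0.6343 bits

Distribution A (p=0.71) is closer to uniform (p=0.5), so it has higher entropy.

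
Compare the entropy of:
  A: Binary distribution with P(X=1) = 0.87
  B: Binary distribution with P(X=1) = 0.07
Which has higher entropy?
A

For binary distributions, entropy is maximized at p=0.5 and decreases as p moves toward 0 or 1.

H(A) = H(0.87) = 0.5574 bits
H(B) = H(0.07) = 0.3659 bits

Distribution A (p=0.87) is closer to uniform (p=0.5), so it has higher entropy.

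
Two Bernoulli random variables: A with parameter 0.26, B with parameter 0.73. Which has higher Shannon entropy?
B

For binary distributions, entropy is maximized at p=0.5 and decreases as p moves toward 0 or 1.

H(A) = H(0.26) = 0.8267 bits
H(B) = H(0.73) = 0.8415 bits

Distribution B (p=0.73) is closer to uniform (p=0.5), so it has higher entropy.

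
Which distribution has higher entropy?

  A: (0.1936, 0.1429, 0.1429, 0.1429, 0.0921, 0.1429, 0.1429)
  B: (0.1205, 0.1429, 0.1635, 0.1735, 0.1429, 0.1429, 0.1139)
B

Both distributions are close to uniform, making this a harder comparison.

H(A) = 2.7807 bits
H(B) = 2.7936 bits

The distribution closer to uniform has higher entropy.
Answer: B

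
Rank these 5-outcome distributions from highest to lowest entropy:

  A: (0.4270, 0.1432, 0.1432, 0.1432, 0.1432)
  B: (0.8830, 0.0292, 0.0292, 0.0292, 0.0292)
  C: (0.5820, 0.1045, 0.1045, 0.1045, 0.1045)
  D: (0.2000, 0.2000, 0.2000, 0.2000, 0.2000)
D > A > C > B

Key insight: Entropy is maximized by uniform distributions and minimized by concentrated distributions.

Entropies:
  H(A) = 2.1306 bits
  H(B) = 0.7547 bits
  H(C) = 1.8165 bits
  H(D) = 2.3219 bits

Ranking: D > A > C > B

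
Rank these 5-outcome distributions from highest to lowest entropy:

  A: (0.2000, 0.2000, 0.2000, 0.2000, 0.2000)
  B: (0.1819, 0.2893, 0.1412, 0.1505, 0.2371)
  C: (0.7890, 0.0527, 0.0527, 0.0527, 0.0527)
A > B > C

Key insight: Entropy is maximized by uniform distributions and minimized by concentrated distributions.

- Uniform distributions have maximum entropy log₂(5) = 2.3219 bits
- The more "peaked" or concentrated a distribution, the lower its entropy

Entropies:
  H(A) = 2.3219 bits
  H(B) = 2.2672 bits
  H(C) = 1.1654 bits

Ranking: A > B > C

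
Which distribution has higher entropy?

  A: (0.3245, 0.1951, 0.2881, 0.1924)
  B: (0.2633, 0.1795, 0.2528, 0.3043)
B

Both distributions are close to uniform, making this a harder comparison.

H(A) = 1.9616 bits
H(B) = 1.9756 bits

The distribution closer to uniform has higher entropy.
Answer: B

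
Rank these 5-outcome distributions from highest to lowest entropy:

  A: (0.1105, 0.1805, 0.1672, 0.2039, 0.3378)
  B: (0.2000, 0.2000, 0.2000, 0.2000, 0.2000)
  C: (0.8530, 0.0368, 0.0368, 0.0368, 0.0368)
B > A > C

Key insight: Entropy is maximized by uniform distributions and minimized by concentrated distributions.

- Uniform distributions have maximum entropy log₂(5) = 2.3219 bits
- The more "peaked" or concentrated a distribution, the lower its entropy

Entropies:
  H(A) = 2.2252 bits
  H(B) = 2.3219 bits
  H(C) = 0.8963 bits

Ranking: B > A > C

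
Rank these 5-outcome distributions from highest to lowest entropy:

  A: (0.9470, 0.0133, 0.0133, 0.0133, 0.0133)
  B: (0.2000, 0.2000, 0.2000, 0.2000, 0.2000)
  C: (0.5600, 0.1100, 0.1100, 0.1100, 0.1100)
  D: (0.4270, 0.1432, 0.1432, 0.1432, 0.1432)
B > D > C > A

Key insight: Entropy is maximized by uniform distributions and minimized by concentrated distributions.

Entropies:
  H(A) = 0.4050 bits
  H(B) = 2.3219 bits
  H(C) = 1.8696 bits
  H(D) = 2.1306 bits

Ranking: B > D > C > A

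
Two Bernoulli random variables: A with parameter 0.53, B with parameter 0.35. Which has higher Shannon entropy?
A

For binary distributions, entropy is maximized at p=0.5 and decreases as p moves toward 0 or 1.

H(A) = H(0.53) = 0.9974 bits
H(B) = H(0.35) = 0.9341 bits

Distribution A (p=0.53) is closer to uniform (p=0.5), so it has higher entropy.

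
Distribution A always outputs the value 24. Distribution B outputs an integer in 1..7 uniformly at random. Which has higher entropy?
B

A is deterministic, so H(A) = 0. B is uniform over 7 outcomes, so H(B) = log₂(7) = 2.807 bits. Any distribution with genuine randomness has higher entropy than a deterministic one.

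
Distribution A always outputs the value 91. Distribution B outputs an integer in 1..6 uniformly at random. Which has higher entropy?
B

A is deterministic, so H(A) = 0. B is uniform over 6 outcomes, so H(B) = log₂(6) = 2.585 bits. Any distribution with genuine randomness has higher entropy than a deterministic one.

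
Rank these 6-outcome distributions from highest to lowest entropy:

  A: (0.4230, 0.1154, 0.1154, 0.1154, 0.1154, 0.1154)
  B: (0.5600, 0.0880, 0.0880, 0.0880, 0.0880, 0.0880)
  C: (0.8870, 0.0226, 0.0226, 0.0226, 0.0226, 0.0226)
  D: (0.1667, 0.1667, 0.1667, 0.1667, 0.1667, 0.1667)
D > A > B > C

Key insight: Entropy is maximized by uniform distributions and minimized by concentrated distributions.

Entropies:
  H(A) = 2.3226 bits
  H(B) = 2.0112 bits
  H(C) = 0.7713 bits
  H(D) = 2.5850 bits

Ranking: D > A > B > C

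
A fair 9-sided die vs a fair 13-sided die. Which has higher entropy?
13-sided die

Both are uniform distributions; for uniform over n outcomes, H = log₂(n). H(9-sided) = log₂(9) = 3.170 bits and H(13-sided) = log₂(13) = 3.700 bits. More outcomes in a uniform distribution means higher entropy.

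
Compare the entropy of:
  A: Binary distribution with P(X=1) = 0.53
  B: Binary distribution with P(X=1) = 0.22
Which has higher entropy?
A

For binary distributions, entropy is maximized at p=0.5 and decreases as p moves toward 0 or 1.

H(A) = H(0.53) = 0.9974 bits
H(B) = H(0.22) = 0.7602 bits

Distribution A (p=0.53) is closer to uniform (p=0.5), so it has higher entropy.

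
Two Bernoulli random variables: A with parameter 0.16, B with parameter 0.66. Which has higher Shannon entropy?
B

For binary distributions, entropy is maximized at p=0.5 and decreases as p moves toward 0 or 1.

H(A) = H(0.16) = 0.6343 bits
H(B) = H(0.66) = 0.9248 bits

Distribution B (p=0.66) is closer to uniform (p=0.5), so it has higher entropy.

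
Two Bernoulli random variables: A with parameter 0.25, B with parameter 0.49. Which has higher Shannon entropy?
B

For binary distributions, entropy is maximized at p=0.5 and decreases as p moves toward 0 or 1.

H(A) = H(0.25) = 0.8113 bits
H(B) = H(0.49) = 0.9997 bits

Distribution B (p=0.49) is closer to uniform (p=0.5), so it has higher entropy.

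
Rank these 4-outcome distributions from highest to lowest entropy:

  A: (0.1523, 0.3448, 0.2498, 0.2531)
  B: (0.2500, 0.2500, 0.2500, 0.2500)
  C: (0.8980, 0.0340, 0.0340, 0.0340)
B > A > C

Key insight: Entropy is maximized by uniform distributions and minimized by concentrated distributions.

- Uniform distributions have maximum entropy log₂(4) = 2.0000 bits
- The more "peaked" or concentrated a distribution, the lower its entropy

Entropies:
  H(A) = 1.9448 bits
  H(B) = 2.0000 bits
  H(C) = 0.6370 bits

Ranking: B > A > C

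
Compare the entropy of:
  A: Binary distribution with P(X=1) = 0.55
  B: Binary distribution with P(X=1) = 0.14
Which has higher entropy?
A

For binary distributions, entropy is maximized at p=0.5 and decreases as p moves toward 0 or 1.

H(A) = H(0.55) = 0.9928 bits
H(B) = H(0.14) = 0.5842 bits

Distribution A (p=0.55) is closer to uniform (p=0.5), so it has higher entropy.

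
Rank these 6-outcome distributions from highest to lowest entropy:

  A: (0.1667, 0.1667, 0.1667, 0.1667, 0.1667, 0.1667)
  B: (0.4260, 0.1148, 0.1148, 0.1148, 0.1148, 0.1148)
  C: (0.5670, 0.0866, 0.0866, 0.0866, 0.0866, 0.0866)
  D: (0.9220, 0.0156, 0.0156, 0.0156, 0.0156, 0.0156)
A > B > C > D

Key insight: Entropy is maximized by uniform distributions and minimized by concentrated distributions.

Entropies:
  H(A) = 2.5850 bits
  H(B) = 2.3169 bits
  H(C) = 1.9924 bits
  H(D) = 0.5762 bits

Ranking: A > B > C > D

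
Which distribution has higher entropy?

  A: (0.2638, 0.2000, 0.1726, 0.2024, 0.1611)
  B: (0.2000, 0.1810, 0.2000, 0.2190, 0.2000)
B

Both distributions are close to uniform, making this a harder comparison.

H(A) = 2.2999 bits
H(B) = 2.3193 bits

The distribution closer to uniform has higher entropy.
Answer: B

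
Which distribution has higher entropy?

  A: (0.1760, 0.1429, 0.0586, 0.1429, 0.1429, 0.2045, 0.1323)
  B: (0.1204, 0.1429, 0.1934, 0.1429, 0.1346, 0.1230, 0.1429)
B

Both distributions are close to uniform, making this a harder comparison.

H(A) = 2.7385 bits
H(B) = 2.7906 bits

The distribution closer to uniform has higher entropy.
Answer: B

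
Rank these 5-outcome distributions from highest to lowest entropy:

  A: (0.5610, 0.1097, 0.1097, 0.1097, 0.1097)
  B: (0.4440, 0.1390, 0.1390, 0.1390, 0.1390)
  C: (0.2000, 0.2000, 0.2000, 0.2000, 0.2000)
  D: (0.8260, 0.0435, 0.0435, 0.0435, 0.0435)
C > B > A > D

Key insight: Entropy is maximized by uniform distributions and minimized by concentrated distributions.

Entropies:
  H(A) = 1.8672 bits
  H(B) = 2.1029 bits
  H(C) = 2.3219 bits
  H(D) = 1.0148 bits

Ranking: C > B > A > D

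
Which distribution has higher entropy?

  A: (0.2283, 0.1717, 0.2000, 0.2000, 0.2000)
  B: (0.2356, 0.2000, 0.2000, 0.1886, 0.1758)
A

Both distributions are close to uniform, making this a harder comparison.

H(A) = 2.3161 bits
H(B) = 2.3149 bits

The distribution closer to uniform has higher entropy.
Answer: A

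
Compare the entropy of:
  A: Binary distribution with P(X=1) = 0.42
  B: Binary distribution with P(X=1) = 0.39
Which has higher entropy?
A

For binary distributions, entropy is maximized at p=0.5 and decreases as p moves toward 0 or 1.

H(A) = H(0.42) = 0.9815 bits
H(B) = H(0.39) = 0.9648 bits

Distribution A (p=0.42) is closer to uniform (p=0.5), so it has higher entropy.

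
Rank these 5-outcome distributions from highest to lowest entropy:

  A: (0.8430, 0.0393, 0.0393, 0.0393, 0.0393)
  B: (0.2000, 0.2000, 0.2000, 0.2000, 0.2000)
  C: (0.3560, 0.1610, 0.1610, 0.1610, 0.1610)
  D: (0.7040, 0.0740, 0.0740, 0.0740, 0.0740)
B > C > D > A

Key insight: Entropy is maximized by uniform distributions and minimized by concentrated distributions.

Entropies:
  H(A) = 0.9411 bits
  H(B) = 2.3219 bits
  H(C) = 2.2273 bits
  H(D) = 1.4683 bits

Ranking: B > C > D > A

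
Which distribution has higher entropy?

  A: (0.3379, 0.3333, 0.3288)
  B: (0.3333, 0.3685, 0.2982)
A

Both distributions are close to uniform, making this a harder comparison.

H(A) = 1.5849 bits
H(B) = 1.5796 bits

The distribution closer to uniform has higher entropy.
Answer: A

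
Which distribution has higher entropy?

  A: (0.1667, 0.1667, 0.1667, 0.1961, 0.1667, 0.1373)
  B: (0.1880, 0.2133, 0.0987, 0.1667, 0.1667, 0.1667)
A

Both distributions are close to uniform, making this a harder comparison.

H(A) = 2.5774 bits
H(B) = 2.5510 bits

The distribution closer to uniform has higher entropy.
Answer: A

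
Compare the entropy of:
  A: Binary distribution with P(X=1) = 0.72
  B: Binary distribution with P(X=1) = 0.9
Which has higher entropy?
A

For binary distributions, entropy is maximized at p=0.5 and decreases as p moves toward 0 or 1.

H(A) = H(0.72) = 0.8555 bits
H(B) = H(0.9) = 0.4690 bits

Distribution A (p=0.72) is closer to uniform (p=0.5), so it has higher entropy.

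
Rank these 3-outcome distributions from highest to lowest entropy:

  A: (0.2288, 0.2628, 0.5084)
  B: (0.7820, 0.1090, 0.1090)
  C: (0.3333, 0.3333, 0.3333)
C > A > B

Key insight: Entropy is maximized by uniform distributions and minimized by concentrated distributions.

- Uniform distributions have maximum entropy log₂(3) = 1.5850 bits
- The more "peaked" or concentrated a distribution, the lower its entropy

Entropies:
  H(A) = 1.4897 bits
  H(B) = 0.9745 bits
  H(C) = 1.5850 bits

Ranking: C > A > B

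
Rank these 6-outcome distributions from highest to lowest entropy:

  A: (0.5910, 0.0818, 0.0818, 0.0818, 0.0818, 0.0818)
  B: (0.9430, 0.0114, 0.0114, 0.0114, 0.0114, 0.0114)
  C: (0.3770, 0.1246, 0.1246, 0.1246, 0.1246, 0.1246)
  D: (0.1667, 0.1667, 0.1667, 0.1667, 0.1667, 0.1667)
D > C > A > B

Key insight: Entropy is maximized by uniform distributions and minimized by concentrated distributions.

Entropies:
  H(A) = 1.9256 bits
  H(B) = 0.4478 bits
  H(C) = 2.4025 bits
  H(D) = 2.5850 bits

Ranking: D > C > A > B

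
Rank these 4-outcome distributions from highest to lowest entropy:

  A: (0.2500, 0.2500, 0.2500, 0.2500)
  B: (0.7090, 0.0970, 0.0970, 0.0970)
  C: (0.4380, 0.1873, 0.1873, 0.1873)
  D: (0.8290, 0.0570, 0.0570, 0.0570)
A > C > B > D

Key insight: Entropy is maximized by uniform distributions and minimized by concentrated distributions.

Entropies:
  H(A) = 2.0000 bits
  H(B) = 1.3312 bits
  H(C) = 1.8796 bits
  H(D) = 0.9310 bits

Ranking: A > C > B > D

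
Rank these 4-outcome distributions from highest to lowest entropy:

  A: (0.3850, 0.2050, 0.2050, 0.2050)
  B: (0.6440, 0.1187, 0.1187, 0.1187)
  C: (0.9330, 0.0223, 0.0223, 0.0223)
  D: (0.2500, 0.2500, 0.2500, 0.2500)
D > A > B > C

Key insight: Entropy is maximized by uniform distributions and minimized by concentrated distributions.

Entropies:
  H(A) = 1.9362 bits
  H(B) = 1.5036 bits
  H(C) = 0.4608 bits
  H(D) = 2.0000 bits

Ranking: D > A > B > C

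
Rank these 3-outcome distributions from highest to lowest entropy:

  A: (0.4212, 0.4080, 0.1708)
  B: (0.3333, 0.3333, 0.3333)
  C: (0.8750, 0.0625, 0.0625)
B > A > C

Key insight: Entropy is maximized by uniform distributions and minimized by concentrated distributions.

- Uniform distributions have maximum entropy log₂(3) = 1.5850 bits
- The more "peaked" or concentrated a distribution, the lower its entropy

Entropies:
  H(A) = 1.4886 bits
  H(B) = 1.5850 bits
  H(C) = 0.6686 bits

Ranking: B > A > C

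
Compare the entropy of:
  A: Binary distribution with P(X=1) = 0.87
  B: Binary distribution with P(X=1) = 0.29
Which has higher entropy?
B

For binary distributions, entropy is maximized at p=0.5 and decreases as p moves toward 0 or 1.

H(A) = H(0.87) = 0.5574 bits
H(B) = H(0.29) = 0.8687 bits

Distribution B (p=0.29) is closer to uniform (p=0.5), so it has higher entropy.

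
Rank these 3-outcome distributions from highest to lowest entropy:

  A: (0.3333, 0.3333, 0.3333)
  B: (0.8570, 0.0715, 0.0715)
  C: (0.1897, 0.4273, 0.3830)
A > C > B

Key insight: Entropy is maximized by uniform distributions and minimized by concentrated distributions.

- Uniform distributions have maximum entropy log₂(3) = 1.5850 bits
- The more "peaked" or concentrated a distribution, the lower its entropy

Entropies:
  H(A) = 1.5850 bits
  H(B) = 0.7350 bits
  H(C) = 1.5094 bits

Ranking: A > C > B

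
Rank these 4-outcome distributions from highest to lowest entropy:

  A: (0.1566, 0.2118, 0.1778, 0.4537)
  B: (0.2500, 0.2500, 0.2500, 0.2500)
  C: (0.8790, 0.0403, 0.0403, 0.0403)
B > A > C

Key insight: Entropy is maximized by uniform distributions and minimized by concentrated distributions.

- Uniform distributions have maximum entropy log₂(4) = 2.0000 bits
- The more "peaked" or concentrated a distribution, the lower its entropy

Entropies:
  H(A) = 1.8535 bits
  H(B) = 2.0000 bits
  H(C) = 0.7240 bits

Ranking: B > A > C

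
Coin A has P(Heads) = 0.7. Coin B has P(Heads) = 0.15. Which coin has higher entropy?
A

For binary distributions, entropy is maximized at p=0.5 and decreases as p moves toward 0 or 1.

H(A) = H(0.7) = 0.8813 bits
H(B) = H(0.15) = 0.6098 bits

Distribution A (p=0.7) is closer to uniform (p=0.5), so it has higher entropy.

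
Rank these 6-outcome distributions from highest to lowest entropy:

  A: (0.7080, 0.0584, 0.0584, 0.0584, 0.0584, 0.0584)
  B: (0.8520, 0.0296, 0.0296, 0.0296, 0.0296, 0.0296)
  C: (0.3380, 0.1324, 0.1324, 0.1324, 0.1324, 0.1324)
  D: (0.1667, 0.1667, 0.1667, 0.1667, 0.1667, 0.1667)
D > C > A > B

Key insight: Entropy is maximized by uniform distributions and minimized by concentrated distributions.

Entropies:
  H(A) = 1.5493 bits
  H(B) = 0.9485 bits
  H(C) = 2.4600 bits
  H(D) = 2.5850 bits

Ranking: D > C > A > B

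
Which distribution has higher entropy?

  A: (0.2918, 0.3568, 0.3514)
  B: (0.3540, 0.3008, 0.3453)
B

Both distributions are close to uniform, making this a harder comparison.

H(A) = 1.5792 bits
H(B) = 1.5814 bits

The distribution closer to uniform has higher entropy.
Answer: B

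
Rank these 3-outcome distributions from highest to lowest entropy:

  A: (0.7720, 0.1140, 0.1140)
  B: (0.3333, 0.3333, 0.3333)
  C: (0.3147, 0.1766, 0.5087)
B > C > A

Key insight: Entropy is maximized by uniform distributions and minimized by concentrated distributions.

- Uniform distributions have maximum entropy log₂(3) = 1.5850 bits
- The more "peaked" or concentrated a distribution, the lower its entropy

Entropies:
  H(A) = 1.0025 bits
  H(B) = 1.5850 bits
  H(C) = 1.4627 bits

Ranking: B > C > A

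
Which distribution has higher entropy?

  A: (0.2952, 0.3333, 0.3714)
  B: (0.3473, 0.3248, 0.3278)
B

Both distributions are close to uniform, making this a harder comparison.

H(A) = 1.5787 bits
H(B) = 1.5843 bits

The distribution closer to uniform has higher entropy.
Answer: B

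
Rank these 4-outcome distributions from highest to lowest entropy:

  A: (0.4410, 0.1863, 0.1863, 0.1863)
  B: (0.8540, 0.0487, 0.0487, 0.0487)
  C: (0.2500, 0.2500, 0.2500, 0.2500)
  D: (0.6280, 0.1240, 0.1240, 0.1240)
C > A > D > B

Key insight: Entropy is maximized by uniform distributions and minimized by concentrated distributions.

Entropies:
  H(A) = 1.8759 bits
  H(B) = 0.8311 bits
  H(C) = 2.0000 bits
  H(D) = 1.5418 bits

Ranking: C > A > D > B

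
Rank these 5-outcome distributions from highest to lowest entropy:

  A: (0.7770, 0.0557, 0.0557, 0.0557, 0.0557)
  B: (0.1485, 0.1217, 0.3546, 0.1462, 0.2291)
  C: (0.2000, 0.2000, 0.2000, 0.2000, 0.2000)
C > B > A

Key insight: Entropy is maximized by uniform distributions and minimized by concentrated distributions.

- Uniform distributions have maximum entropy log₂(5) = 2.3219 bits
- The more "peaked" or concentrated a distribution, the lower its entropy

Entropies:
  H(A) = 1.2116 bits
  H(B) = 2.2013 bits
  H(C) = 2.3219 bits

Ranking: C > B > A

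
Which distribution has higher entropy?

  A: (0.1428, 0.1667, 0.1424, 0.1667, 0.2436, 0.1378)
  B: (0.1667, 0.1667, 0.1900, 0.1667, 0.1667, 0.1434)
B

Both distributions are close to uniform, making this a harder comparison.

H(A) = 2.5534 bits
H(B) = 2.5803 bits

The distribution closer to uniform has higher entropy.
Answer: B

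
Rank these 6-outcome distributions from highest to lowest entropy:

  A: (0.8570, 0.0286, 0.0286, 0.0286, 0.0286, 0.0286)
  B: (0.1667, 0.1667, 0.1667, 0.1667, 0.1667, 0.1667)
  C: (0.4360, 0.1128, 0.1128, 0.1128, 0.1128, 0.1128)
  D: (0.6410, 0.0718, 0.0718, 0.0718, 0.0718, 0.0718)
B > C > D > A

Key insight: Entropy is maximized by uniform distributions and minimized by concentrated distributions.

Entropies:
  H(A) = 0.9241 bits
  H(B) = 2.5850 bits
  H(C) = 2.2977 bits
  H(D) = 1.7754 bits

Ranking: B > C > D > A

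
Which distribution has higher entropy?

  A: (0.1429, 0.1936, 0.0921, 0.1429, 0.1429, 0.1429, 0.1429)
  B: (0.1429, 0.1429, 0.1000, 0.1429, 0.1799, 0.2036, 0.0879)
A

Both distributions are close to uniform, making this a harder comparison.

H(A) = 2.7808 bits
H(B) = 2.7564 bits

The distribution closer to uniform has higher entropy.
Answer: A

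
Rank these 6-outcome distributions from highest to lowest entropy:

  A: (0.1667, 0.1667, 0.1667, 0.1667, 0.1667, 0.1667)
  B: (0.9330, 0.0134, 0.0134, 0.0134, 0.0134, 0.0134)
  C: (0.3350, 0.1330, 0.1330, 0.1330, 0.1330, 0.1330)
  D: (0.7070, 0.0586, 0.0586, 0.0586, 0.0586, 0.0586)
A > C > D > B

Key insight: Entropy is maximized by uniform distributions and minimized by concentrated distributions.

Entropies:
  H(A) = 2.5850 bits
  H(B) = 0.5102 bits
  H(C) = 2.4640 bits
  H(D) = 1.5529 bits

Ranking: A > C > D > B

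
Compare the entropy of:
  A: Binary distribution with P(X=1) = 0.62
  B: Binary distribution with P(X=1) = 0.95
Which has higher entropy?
A

For binary distributions, entropy is maximized at p=0.5 and decreases as p moves toward 0 or 1.

H(A) = H(0.62) = 0.9580 bits
H(B) = H(0.95) = 0.2864 bits

Distribution A (p=0.62) is closer to uniform (p=0.5), so it has higher entropy.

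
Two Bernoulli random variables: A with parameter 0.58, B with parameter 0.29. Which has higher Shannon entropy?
A

For binary distributions, entropy is maximized at p=0.5 and decreases as p moves toward 0 or 1.

H(A) = H(0.58) = 0.9815 bits
H(B) = H(0.29) = 0.8687 bits

Distribution A (p=0.58) is closer to uniform (p=0.5), so it has higher entropy.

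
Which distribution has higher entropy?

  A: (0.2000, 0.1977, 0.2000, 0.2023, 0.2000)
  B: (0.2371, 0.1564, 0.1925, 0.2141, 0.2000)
A

Both distributions are close to uniform, making this a harder comparison.

H(A) = 2.3219 bits
H(B) = 2.3089 bits

The distribution closer to uniform has higher entropy.
Answer: A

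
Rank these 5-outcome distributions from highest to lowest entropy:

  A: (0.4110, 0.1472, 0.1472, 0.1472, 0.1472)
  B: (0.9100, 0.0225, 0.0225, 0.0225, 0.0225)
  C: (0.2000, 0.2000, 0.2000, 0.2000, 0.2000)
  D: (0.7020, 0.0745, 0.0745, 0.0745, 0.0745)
C > A > D > B

Key insight: Entropy is maximized by uniform distributions and minimized by concentrated distributions.

Entropies:
  H(A) = 2.1550 bits
  H(B) = 0.6165 bits
  H(C) = 2.3219 bits
  H(D) = 1.4748 bits

Ranking: C > A > D > B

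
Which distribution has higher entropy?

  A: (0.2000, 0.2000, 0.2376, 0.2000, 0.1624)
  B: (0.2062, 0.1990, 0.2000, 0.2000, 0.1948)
B

Both distributions are close to uniform, making this a harder comparison.

H(A) = 2.3116 bits
H(B) = 2.3217 bits

The distribution closer to uniform has higher entropy.
Answer: B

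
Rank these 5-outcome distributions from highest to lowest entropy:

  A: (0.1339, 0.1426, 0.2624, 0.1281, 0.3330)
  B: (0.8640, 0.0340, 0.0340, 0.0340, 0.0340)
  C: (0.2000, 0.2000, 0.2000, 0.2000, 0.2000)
C > A > B

Key insight: Entropy is maximized by uniform distributions and minimized by concentrated distributions.

- Uniform distributions have maximum entropy log₂(5) = 2.3219 bits
- The more "peaked" or concentrated a distribution, the lower its entropy

Entropies:
  H(A) = 2.2037 bits
  H(B) = 0.8457 bits
  H(C) = 2.3219 bits

Ranking: C > A > B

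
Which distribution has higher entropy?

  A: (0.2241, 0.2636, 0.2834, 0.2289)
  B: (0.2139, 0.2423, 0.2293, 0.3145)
A

Both distributions are close to uniform, making this a harder comparison.

H(A) = 1.9931 bits
H(B) = 1.9835 bits

The distribution closer to uniform has higher entropy.
Answer: A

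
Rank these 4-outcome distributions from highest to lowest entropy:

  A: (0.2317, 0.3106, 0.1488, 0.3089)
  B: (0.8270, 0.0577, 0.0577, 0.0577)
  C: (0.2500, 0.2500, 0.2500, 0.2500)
C > A > B

Key insight: Entropy is maximized by uniform distributions and minimized by concentrated distributions.

- Uniform distributions have maximum entropy log₂(4) = 2.0000 bits
- The more "peaked" or concentrated a distribution, the lower its entropy

Entropies:
  H(A) = 1.9453 bits
  H(B) = 0.9387 bits
  H(C) = 2.0000 bits

Ranking: C > A > B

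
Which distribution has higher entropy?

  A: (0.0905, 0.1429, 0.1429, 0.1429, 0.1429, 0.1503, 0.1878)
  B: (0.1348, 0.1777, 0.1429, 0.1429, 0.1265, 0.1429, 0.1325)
B

Both distributions are close to uniform, making this a harder comparison.

H(A) = 2.7819 bits
H(B) = 2.7994 bits

The distribution closer to uniform has higher entropy.
Answer: B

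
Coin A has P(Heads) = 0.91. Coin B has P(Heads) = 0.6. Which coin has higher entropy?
B

For binary distributions, entropy is maximized at p=0.5 and decreases as p moves toward 0 or 1.

H(A) = H(0.91) = 0.4365 bits
H(B) = H(0.6) = 0.9710 bits

Distribution B (p=0.6) is closer to uniform (p=0.5), so it has higher entropy.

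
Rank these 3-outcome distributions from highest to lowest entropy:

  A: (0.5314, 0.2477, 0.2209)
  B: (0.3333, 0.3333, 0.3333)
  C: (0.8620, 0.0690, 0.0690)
B > A > C

Key insight: Entropy is maximized by uniform distributions and minimized by concentrated distributions.

- Uniform distributions have maximum entropy log₂(3) = 1.5850 bits
- The more "peaked" or concentrated a distribution, the lower its entropy

Entropies:
  H(A) = 1.4647 bits
  H(B) = 1.5850 bits
  H(C) = 0.7170 bits

Ranking: B > A > C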